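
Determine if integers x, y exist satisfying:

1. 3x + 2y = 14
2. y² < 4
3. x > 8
No

The full constraint system is jointly infeasible over the integers. Each constraint and what it forces:

  - 3x + 2y = 14: is a linear equation tying the variables together
  - y² < 4: restricts y to |y| ≤ 1
  - x > 8: bounds one variable relative to a constant

Range argument: with x ∈ [9, ∞], y ∈ [-1, 1], the left side of the equation is at least 25, but the right side is 14 < 25. No integer solution exists.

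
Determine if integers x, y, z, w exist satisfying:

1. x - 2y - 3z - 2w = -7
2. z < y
Yes

Take x = 0, y = 2, z = 1, w = 0. Substituting into each constraint:
  (1) 0 - 2(2) - 3(1) - 2(0) = -7 ✓
  (2) 1 < 2 ✓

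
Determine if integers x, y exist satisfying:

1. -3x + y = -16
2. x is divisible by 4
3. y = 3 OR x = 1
No

The full constraint system is jointly infeasible over the integers. Each constraint and what it forces:

  - -3x + y = -16: is a linear equation tying the variables together
  - x is divisible by 4: restricts x to multiples of 4
  - y = 3 OR x = 1: forces a choice: either y = 3 or x = 1

Split on the disjunction (y = 3 OR x = 1):
  • If y = 3: with y = 3, writing x = 4x', every remaining term of the linear equation is divisible by 12, so the left side is ≡ 0 (mod 12); but the right side -19 ≡ 5 (mod 12). No integers can satisfy it.
  • If x = 1: this contradicts the divisibility constraint — 1 is not a multiple of 4.
Both branches are infeasible, so the system has no integer solution.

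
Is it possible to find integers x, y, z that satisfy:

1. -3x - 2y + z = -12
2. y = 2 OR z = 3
Yes

Take x = 3, y = 3, z = 3. Substituting into each constraint:
  (1) -3(3) - 2(3) + 3 = -12 ✓
  (2) z = 3, target 3 ✓ (second branch holds)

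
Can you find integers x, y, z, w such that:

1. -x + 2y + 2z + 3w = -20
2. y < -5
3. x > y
Yes

Take x = 0, y = -7, z = 0, w = -2. Substituting into each constraint:
  (1) 0 + 2(-7) + 2(0) + 3(-2) = -20 ✓
  (2) -7 < -5 ✓
  (3) 0 > -7 ✓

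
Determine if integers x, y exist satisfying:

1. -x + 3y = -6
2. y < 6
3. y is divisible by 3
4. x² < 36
Yes

Take x = -3, y = -3. Substituting into each constraint:
  (1) 3 + 3(-3) = -6 ✓
  (2) -3 < 6 ✓
  (3) -3 = 3 × -1, remainder 0 ✓
  (4) x² = (-3)² = 9, and 9 < 36 ✓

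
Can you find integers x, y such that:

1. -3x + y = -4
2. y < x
Yes

Take x = 0, y = -4. Substituting into each constraint:
  (1) -3(0) + (-4) = -4 ✓
  (2) -4 < 0 ✓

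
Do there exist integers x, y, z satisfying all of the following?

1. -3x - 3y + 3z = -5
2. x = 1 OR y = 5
No

Even the single constraint (-3x - 3y + 3z = -5) is infeasible over the integers.

  - -3x - 3y + 3z = -5: every term on the left is divisible by 3, so the LHS ≡ 0 (mod 3), but the RHS -5 is not — no integer solution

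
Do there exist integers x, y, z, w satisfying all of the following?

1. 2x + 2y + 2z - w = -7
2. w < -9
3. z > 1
Yes

Take x = -11, y = 0, z = 2, w = -11. Substituting into each constraint:
  (1) 2(-11) + 2(0) + 2(2) + 11 = -7 ✓
  (2) -11 < -9 ✓
  (3) 2 > 1 ✓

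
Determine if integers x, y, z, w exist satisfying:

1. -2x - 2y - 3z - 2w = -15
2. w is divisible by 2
Yes

Take x = 6, y = 0, z = 1, w = 0. Substituting into each constraint:
  (1) -2(6) - 2(0) - 3(1) - 2(0) = -15 ✓
  (2) 0 = 2 × 0, remainder 0 ✓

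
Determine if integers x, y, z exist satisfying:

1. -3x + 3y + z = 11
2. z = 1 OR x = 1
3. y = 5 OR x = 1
Yes

Take x = 1, y = 5, z = -1. Substituting into each constraint:
  (1) -3(1) + 3(5) + (-1) = 11 ✓
  (2) x = 1, target 1 ✓ (second branch holds)
  (3) y = 5, target 5 ✓ (first branch holds)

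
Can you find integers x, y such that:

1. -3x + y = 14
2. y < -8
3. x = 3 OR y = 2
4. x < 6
No

A contradictory subset is {-3x + y = 14, y < -8, x = 3 OR y = 2}. No integer assignment can satisfy these jointly:

  - -3x + y = 14: is a linear equation tying the variables together
  - y < -8: bounds one variable relative to a constant
  - x = 3 OR y = 2: forces a choice: either x = 3 or y = 2

Split on the disjunction (x = 3 OR y = 2):
  • If x = 3: the equation forces y = 23, which contradicts the bound y ≤ -9.
  • If y = 2: this contradicts the bound y ≤ -9.
Both branches are infeasible, so the system has no integer solution.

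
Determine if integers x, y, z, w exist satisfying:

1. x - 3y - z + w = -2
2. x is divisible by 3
Yes

Take x = 0, y = 0, z = 2, w = 0. Substituting into each constraint:
  (1) 0 - 3(0) + (-2) + 0 = -2 ✓
  (2) 0 = 3 × 0, remainder 0 ✓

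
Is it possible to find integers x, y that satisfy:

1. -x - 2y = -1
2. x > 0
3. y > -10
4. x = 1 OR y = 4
Yes

Take x = 1, y = 0. Substituting into each constraint:
  (1) (-1) - 2(0) = -1 ✓
  (2) 1 > 0 ✓
  (3) 0 > -10 ✓
  (4) x = 1, target 1 ✓ (first branch holds)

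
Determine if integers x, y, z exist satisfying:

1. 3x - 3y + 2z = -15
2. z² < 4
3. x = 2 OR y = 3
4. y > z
Yes

Take x = 2, y = 7, z = 0. Substituting into each constraint:
  (1) 3(2) - 3(7) + 2(0) = -15 ✓
  (2) z² = (0)² = 0, and 0 < 4 ✓
  (3) x = 2, target 2 ✓ (first branch holds)
  (4) 7 > 0 ✓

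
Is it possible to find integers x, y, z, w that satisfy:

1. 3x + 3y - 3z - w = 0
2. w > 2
Yes

Take x = 0, y = 1, z = 0, w = 3. Substituting into each constraint:
  (1) 3(0) + 3(1) - 3(0) + (-3) = 0 ✓
  (2) 3 > 2 ✓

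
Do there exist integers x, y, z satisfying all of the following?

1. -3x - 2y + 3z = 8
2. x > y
Yes

Take x = 3, y = 2, z = 7. Substituting into each constraint:
  (1) -3(3) - 2(2) + 3(7) = 8 ✓
  (2) 3 > 2 ✓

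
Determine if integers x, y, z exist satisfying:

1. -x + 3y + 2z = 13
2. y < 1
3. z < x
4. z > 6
Yes

Take x = 15, y = 0, z = 14. Substituting into each constraint:
  (1) (-15) + 3(0) + 2(14) = 13 ✓
  (2) 0 < 1 ✓
  (3) 14 < 15 ✓
  (4) 14 > 6 ✓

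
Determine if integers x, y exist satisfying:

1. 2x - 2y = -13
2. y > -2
No

Even the single constraint (2x - 2y = -13) is infeasible over the integers.

  - 2x - 2y = -13: every term on the left is divisible by 2, so the LHS ≡ 0 (mod 2), but the RHS -13 is not — no integer solution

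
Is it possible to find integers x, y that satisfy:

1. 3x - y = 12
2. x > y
Yes

Take x = 0, y = -12. Substituting into each constraint:
  (1) 3(0) + 12 = 12 ✓
  (2) 0 > -12 ✓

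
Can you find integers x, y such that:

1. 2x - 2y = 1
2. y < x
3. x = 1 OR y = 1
No

Even the single constraint (2x - 2y = 1) is infeasible over the integers.

  - 2x - 2y = 1: every term on the left is divisible by 2, so the LHS ≡ 0 (mod 2), but the RHS 1 is not — no integer solution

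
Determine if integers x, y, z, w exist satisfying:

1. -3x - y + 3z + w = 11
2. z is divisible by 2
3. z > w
Yes

Take x = 0, y = -12, z = 0, w = -1. Substituting into each constraint:
  (1) -3(0) + 12 + 3(0) + (-1) = 11 ✓
  (2) 0 = 2 × 0, remainder 0 ✓
  (3) 0 > -1 ✓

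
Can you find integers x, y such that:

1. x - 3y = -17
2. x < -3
Yes

Take x = -17, y = 0. Substituting into each constraint:
  (1) (-17) - 3(0) = -17 ✓
  (2) -17 < -3 ✓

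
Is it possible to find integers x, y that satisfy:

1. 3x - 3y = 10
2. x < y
No

Even the single constraint (3x - 3y = 10) is infeasible over the integers.

  - 3x - 3y = 10: every term on the left is divisible by 3, so the LHS ≡ 0 (mod 3), but the RHS 10 is not — no integer solution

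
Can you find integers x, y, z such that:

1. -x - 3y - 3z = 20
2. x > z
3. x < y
Yes

Take x = -2, y = -1, z = -5. Substituting into each constraint:
  (1) 2 - 3(-1) - 3(-5) = 20 ✓
  (2) -2 > -5 ✓
  (3) -2 < -1 ✓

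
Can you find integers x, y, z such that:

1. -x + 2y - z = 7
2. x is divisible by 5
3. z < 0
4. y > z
Yes

Take x = 0, y = 3, z = -1. Substituting into each constraint:
  (1) 0 + 2(3) + 1 = 7 ✓
  (2) 0 = 5 × 0, remainder 0 ✓
  (3) -1 < 0 ✓
  (4) 3 > -1 ✓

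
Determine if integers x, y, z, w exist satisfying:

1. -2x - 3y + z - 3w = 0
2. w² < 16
Yes

Take x = 0, y = 0, z = 0, w = 0. Substituting into each constraint:
  (1) -2(0) - 3(0) + 0 - 3(0) = 0 ✓
  (2) w² = (0)² = 0, and 0 < 16 ✓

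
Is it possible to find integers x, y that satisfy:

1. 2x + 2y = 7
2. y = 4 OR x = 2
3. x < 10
No

Even the single constraint (2x + 2y = 7) is infeasible over the integers.

  - 2x + 2y = 7: every term on the left is divisible by 2, so the LHS ≡ 0 (mod 2), but the RHS 7 is not — no integer solution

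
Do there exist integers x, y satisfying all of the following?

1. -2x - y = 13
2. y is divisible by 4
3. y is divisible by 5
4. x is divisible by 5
No

A contradictory subset is {-2x - y = 13, y is divisible by 4}. No integer assignment can satisfy these jointly:

  - -2x - y = 13: is a linear equation tying the variables together
  - y is divisible by 4: restricts y to multiples of 4

Modular obstruction: writing y = 4y', every remaining term of the linear equation is divisible by 2, so the left side is ≡ 0 (mod 2); but the right side 13 ≡ 1 (mod 2). No integers can satisfy it.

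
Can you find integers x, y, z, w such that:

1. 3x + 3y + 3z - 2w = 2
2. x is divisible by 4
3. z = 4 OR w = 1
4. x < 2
Yes

Take x = 0, y = 0, z = 4, w = 5. Substituting into each constraint:
  (1) 3(0) + 3(0) + 3(4) - 2(5) = 2 ✓
  (2) 0 = 4 × 0, remainder 0 ✓
  (3) z = 4, target 4 ✓ (first branch holds)
  (4) 0 < 2 ✓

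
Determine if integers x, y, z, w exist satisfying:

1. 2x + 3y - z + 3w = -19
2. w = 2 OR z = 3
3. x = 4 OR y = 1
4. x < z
Yes

Take x = 4, y = -9, z = 6, w = 2. Substituting into each constraint:
  (1) 2(4) + 3(-9) + (-6) + 3(2) = -19 ✓
  (2) w = 2, target 2 ✓ (first branch holds)
  (3) x = 4, target 4 ✓ (first branch holds)
  (4) 4 < 6 ✓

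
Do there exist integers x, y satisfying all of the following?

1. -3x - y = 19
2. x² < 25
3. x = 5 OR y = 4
No

The full constraint system is jointly infeasible over the integers. Each constraint and what it forces:

  - -3x - y = 19: is a linear equation tying the variables together
  - x² < 25: restricts x to |x| ≤ 4
  - x = 5 OR y = 4: forces a choice: either x = 5 or y = 4

Split on the disjunction (x = 5 OR y = 4):
  • If x = 5: this contradicts x² < 25, which requires |x| ≤ 4.
  • If y = 4: with y = 4, every remaining term of the linear equation is divisible by 3, so the left side is ≡ 0 (mod 3); but the right side 23 ≡ 2 (mod 3). No integers can satisfy it.
Both branches are infeasible, so the system has no integer solution.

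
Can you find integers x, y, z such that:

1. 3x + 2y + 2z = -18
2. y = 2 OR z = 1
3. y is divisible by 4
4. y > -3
Yes

Take x = -12, y = 8, z = 1. Substituting into each constraint:
  (1) 3(-12) + 2(8) + 2(1) = -18 ✓
  (2) z = 1, target 1 ✓ (second branch holds)
  (3) 8 = 4 × 2, remainder 0 ✓
  (4) 8 > -3 ✓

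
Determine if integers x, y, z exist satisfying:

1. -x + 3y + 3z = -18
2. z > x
Yes

Take x = 0, y = -7, z = 1. Substituting into each constraint:
  (1) 0 + 3(-7) + 3(1) = -18 ✓
  (2) 1 > 0 ✓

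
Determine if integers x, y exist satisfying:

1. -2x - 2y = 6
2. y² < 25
Yes

Take x = -3, y = 0. Substituting into each constraint:
  (1) -2(-3) - 2(0) = 6 ✓
  (2) y² = (0)² = 0, and 0 < 25 ✓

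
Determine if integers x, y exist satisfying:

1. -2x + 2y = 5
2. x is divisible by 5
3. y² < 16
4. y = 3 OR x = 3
No

Even the single constraint (-2x + 2y = 5) is infeasible over the integers.

  - -2x + 2y = 5: every term on the left is divisible by 2, so the LHS ≡ 0 (mod 2), but the RHS 5 is not — no integer solution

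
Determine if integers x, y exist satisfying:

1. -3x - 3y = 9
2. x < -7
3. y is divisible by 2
Yes

Take x = -9, y = 6. Substituting into each constraint:
  (1) -3(-9) - 3(6) = 9 ✓
  (2) -9 < -7 ✓
  (3) 6 = 2 × 3, remainder 0 ✓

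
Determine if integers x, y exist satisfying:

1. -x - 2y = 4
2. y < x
Yes

Take x = 0, y = -2. Substituting into each constraint:
  (1) 0 - 2(-2) = 4 ✓
  (2) -2 < 0 ✓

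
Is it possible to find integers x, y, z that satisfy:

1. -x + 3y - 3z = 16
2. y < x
Yes

Take x = 2, y = 1, z = -5. Substituting into each constraint:
  (1) (-2) + 3(1) - 3(-5) = 16 ✓
  (2) 1 < 2 ✓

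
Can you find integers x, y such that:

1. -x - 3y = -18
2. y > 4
Yes

Take x = 3, y = 5. Substituting into each constraint:
  (1) (-3) - 3(5) = -18 ✓
  (2) 5 > 4 ✓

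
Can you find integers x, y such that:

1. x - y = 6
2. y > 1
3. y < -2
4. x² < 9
No

A contradictory subset is {y > 1, y < -2}. No integer assignment can satisfy these jointly:

  - y > 1: bounds one variable relative to a constant
  - y < -2: bounds one variable relative to a constant

Direct contradiction: the bounds on y require y ≥ 2 and y ≤ -3 simultaneously, which is empty.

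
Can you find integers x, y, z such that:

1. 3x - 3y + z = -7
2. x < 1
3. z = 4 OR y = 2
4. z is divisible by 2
Yes

Take x = -3, y = 2, z = 8. Substituting into each constraint:
  (1) 3(-3) - 3(2) + 8 = -7 ✓
  (2) -3 < 1 ✓
  (3) y = 2, target 2 ✓ (second branch holds)
  (4) 8 = 2 × 4, remainder 0 ✓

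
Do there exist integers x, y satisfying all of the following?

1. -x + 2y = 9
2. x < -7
Yes

Take x = -9, y = 0. Substituting into each constraint:
  (1) 9 + 2(0) = 9 ✓
  (2) -9 < -7 ✓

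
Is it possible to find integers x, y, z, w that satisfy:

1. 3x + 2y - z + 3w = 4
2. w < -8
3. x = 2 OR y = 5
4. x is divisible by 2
Yes

Take x = 2, y = 0, z = -25, w = -9. Substituting into each constraint:
  (1) 3(2) + 2(0) + 25 + 3(-9) = 4 ✓
  (2) -9 < -8 ✓
  (3) x = 2, target 2 ✓ (first branch holds)
  (4) 2 = 2 × 1, remainder 0 ✓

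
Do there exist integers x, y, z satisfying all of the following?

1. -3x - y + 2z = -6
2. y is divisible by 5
Yes

Take x = 0, y = 0, z = -3. Substituting into each constraint:
  (1) -3(0) + 0 + 2(-3) = -6 ✓
  (2) 0 = 5 × 0, remainder 0 ✓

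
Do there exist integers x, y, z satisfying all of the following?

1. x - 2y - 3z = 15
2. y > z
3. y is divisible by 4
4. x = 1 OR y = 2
Yes

Take x = 1, y = 8, z = -10. Substituting into each constraint:
  (1) 1 - 2(8) - 3(-10) = 15 ✓
  (2) 8 > -10 ✓
  (3) 8 = 4 × 2, remainder 0 ✓
  (4) x = 1, target 1 ✓ (first branch holds)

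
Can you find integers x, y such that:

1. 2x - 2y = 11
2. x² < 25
No

Even the single constraint (2x - 2y = 11) is infeasible over the integers.

  - 2x - 2y = 11: every term on the left is divisible by 2, so the LHS ≡ 0 (mod 2), but the RHS 11 is not — no integer solution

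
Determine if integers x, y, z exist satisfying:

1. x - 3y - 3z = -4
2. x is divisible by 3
No

The full constraint system is jointly infeasible over the integers. Each constraint and what it forces:

  - x - 3y - 3z = -4: is a linear equation tying the variables together
  - x is divisible by 3: restricts x to multiples of 3

Modular obstruction: writing x = 3x', every remaining term of the linear equation is divisible by 3, so the left side is ≡ 0 (mod 3); but the right side -4 ≡ 2 (mod 3). No integers can satisfy it.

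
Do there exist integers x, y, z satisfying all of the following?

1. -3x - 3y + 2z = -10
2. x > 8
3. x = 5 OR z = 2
No

The full constraint system is jointly infeasible over the integers. Each constraint and what it forces:

  - -3x - 3y + 2z = -10: is a linear equation tying the variables together
  - x > 8: bounds one variable relative to a constant
  - x = 5 OR z = 2: forces a choice: either x = 5 or z = 2

Split on the disjunction (x = 5 OR z = 2):
  • If x = 5: this contradicts the bound x ≥ 9.
  • If z = 2: with z = 2, every remaining term of the linear equation is divisible by 3, so the left side is ≡ 0 (mod 3); but the right side -14 ≡ 1 (mod 3). No integers can satisfy it.
Both branches are infeasible, so the system has no integer solution.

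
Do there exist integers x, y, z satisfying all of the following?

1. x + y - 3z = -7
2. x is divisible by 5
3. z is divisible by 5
Yes

Take x = 0, y = -7, z = 0. Substituting into each constraint:
  (1) 0 + (-7) - 3(0) = -7 ✓
  (2) 0 = 5 × 0, remainder 0 ✓
  (3) 0 = 5 × 0, remainder 0 ✓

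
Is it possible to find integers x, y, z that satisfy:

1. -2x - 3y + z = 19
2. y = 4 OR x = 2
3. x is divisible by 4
Yes

Take x = 4, y = 4, z = 39. Substituting into each constraint:
  (1) -2(4) - 3(4) + 39 = 19 ✓
  (2) y = 4, target 4 ✓ (first branch holds)
  (3) 4 = 4 × 1, remainder 0 ✓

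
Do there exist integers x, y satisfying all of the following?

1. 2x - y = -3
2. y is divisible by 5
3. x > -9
Yes

Take x = 1, y = 5. Substituting into each constraint:
  (1) 2(1) + (-5) = -3 ✓
  (2) 5 = 5 × 1, remainder 0 ✓
  (3) 1 > -9 ✓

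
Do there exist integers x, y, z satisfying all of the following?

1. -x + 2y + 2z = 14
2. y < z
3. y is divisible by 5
Yes

Take x = -12, y = 0, z = 1. Substituting into each constraint:
  (1) 12 + 2(0) + 2(1) = 14 ✓
  (2) 0 < 1 ✓
  (3) 0 = 5 × 0, remainder 0 ✓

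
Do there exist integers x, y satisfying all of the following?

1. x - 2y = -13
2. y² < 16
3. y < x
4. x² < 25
No

A contradictory subset is {x - 2y = -13, y² < 16, y < x}. No integer assignment can satisfy these jointly:

  - x - 2y = -13: is a linear equation tying the variables together
  - y² < 16: restricts y to |y| ≤ 3
  - y < x: bounds one variable relative to another variable

Propagating the comparison: x > y and y ≥ -3 give x ≥ -2. Range argument: with x ∈ [-2, ∞], y ∈ [-3, 3], the left side of the equation is at least -8, but the right side is -13 < -8. No integer solution exists.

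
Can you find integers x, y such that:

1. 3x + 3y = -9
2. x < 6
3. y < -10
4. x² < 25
No

A contradictory subset is {3x + 3y = -9, x < 6, y < -10}. No integer assignment can satisfy these jointly:

  - 3x + 3y = -9: is a linear equation tying the variables together
  - x < 6: bounds one variable relative to a constant
  - y < -10: bounds one variable relative to a constant

Range argument: with x ∈ [−∞, 5], y ∈ [−∞, -11], the left side of the equation is at most -18, but the right side is -9 > -18. No integer solution exists.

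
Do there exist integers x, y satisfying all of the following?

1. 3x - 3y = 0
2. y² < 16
Yes

Take x = 0, y = 0. Substituting into each constraint:
  (1) 3(0) - 3(0) = 0 ✓
  (2) y² = (0)² = 0, and 0 < 16 ✓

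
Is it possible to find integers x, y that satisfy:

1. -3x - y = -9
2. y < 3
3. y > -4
Yes

Take x = 3, y = 0. Substituting into each constraint:
  (1) -3(3) + 0 = -9 ✓
  (2) 0 < 3 ✓
  (3) 0 > -4 ✓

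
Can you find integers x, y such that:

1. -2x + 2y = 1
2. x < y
No

Even the single constraint (-2x + 2y = 1) is infeasible over the integers.

  - -2x + 2y = 1: every term on the left is divisible by 2, so the LHS ≡ 0 (mod 2), but the RHS 1 is not — no integer solution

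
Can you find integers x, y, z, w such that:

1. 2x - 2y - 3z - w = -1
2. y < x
Yes

Take x = 1, y = 0, z = 1, w = 0. Substituting into each constraint:
  (1) 2(1) - 2(0) - 3(1) + 0 = -1 ✓
  (2) 0 < 1 ✓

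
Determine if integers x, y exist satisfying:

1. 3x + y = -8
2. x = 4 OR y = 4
Yes

Take x = 4, y = -20. Substituting into each constraint:
  (1) 3(4) + (-20) = -8 ✓
  (2) x = 4, target 4 ✓ (first branch holds)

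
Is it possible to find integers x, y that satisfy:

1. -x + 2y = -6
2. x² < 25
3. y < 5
Yes

Take x = 0, y = -3. Substituting into each constraint:
  (1) 0 + 2(-3) = -6 ✓
  (2) x² = (0)² = 0, and 0 < 25 ✓
  (3) -3 < 5 ✓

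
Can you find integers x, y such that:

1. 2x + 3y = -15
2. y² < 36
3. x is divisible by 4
Yes

Take x = 0, y = -5. Substituting into each constraint:
  (1) 2(0) + 3(-5) = -15 ✓
  (2) y² = (-5)² = 25, and 25 < 36 ✓
  (3) 0 = 4 × 0, remainder 0 ✓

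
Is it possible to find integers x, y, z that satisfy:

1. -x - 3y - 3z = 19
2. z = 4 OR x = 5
Yes

Take x = 5, y = 0, z = -8. Substituting into each constraint:
  (1) (-5) - 3(0) - 3(-8) = 19 ✓
  (2) x = 5, target 5 ✓ (second branch holds)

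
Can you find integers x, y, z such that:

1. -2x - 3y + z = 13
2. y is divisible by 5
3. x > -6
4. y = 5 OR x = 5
Yes

Take x = 5, y = 0, z = 23. Substituting into each constraint:
  (1) -2(5) - 3(0) + 23 = 13 ✓
  (2) 0 = 5 × 0, remainder 0 ✓
  (3) 5 > -6 ✓
  (4) x = 5, target 5 ✓ (second branch holds)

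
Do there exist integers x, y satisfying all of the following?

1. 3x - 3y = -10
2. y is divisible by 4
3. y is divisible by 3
No

Even the single constraint (3x - 3y = -10) is infeasible over the integers.

  - 3x - 3y = -10: every term on the left is divisible by 3, so the LHS ≡ 0 (mod 3), but the RHS -10 is not — no integer solution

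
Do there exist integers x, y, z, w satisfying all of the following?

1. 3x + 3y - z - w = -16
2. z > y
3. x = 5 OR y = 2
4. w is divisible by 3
Yes

Take x = 5, y = -15, z = -14, w = 0. Substituting into each constraint:
  (1) 3(5) + 3(-15) + 14 + 0 = -16 ✓
  (2) -14 > -15 ✓
  (3) x = 5, target 5 ✓ (first branch holds)
  (4) 0 = 3 × 0, remainder 0 ✓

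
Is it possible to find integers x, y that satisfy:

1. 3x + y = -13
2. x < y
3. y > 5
Yes

Take x = -7, y = 8. Substituting into each constraint:
  (1) 3(-7) + 8 = -13 ✓
  (2) -7 < 8 ✓
  (3) 8 > 5 ✓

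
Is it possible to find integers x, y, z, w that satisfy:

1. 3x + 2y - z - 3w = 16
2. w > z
Yes

Take x = 5, y = 2, z = 0, w = 1. Substituting into each constraint:
  (1) 3(5) + 2(2) + 0 - 3(1) = 16 ✓
  (2) 1 > 0 ✓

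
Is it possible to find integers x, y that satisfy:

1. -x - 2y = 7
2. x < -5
Yes

Take x = -7, y = 0. Substituting into each constraint:
  (1) 7 - 2(0) = 7 ✓
  (2) -7 < -5 ✓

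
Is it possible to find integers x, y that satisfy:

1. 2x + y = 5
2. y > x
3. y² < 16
Yes

Take x = 1, y = 3. Substituting into each constraint:
  (1) 2(1) + 3 = 5 ✓
  (2) 3 > 1 ✓
  (3) y² = (3)² = 9, and 9 < 16 ✓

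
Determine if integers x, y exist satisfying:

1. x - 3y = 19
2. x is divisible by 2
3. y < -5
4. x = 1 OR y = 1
No

The full constraint system is jointly infeasible over the integers. Each constraint and what it forces:

  - x - 3y = 19: is a linear equation tying the variables together
  - x is divisible by 2: restricts x to multiples of 2
  - y < -5: bounds one variable relative to a constant
  - x = 1 OR y = 1: forces a choice: either x = 1 or y = 1

Split on the disjunction (x = 1 OR y = 1):
  • If x = 1: this contradicts the divisibility constraint — 1 is not a multiple of 2.
  • If y = 1: this contradicts the bound y ≤ -6.
Both branches are infeasible, so the system has no integer solution.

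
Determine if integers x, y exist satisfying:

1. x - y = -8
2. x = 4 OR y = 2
Yes

Take x = -6, y = 2. Substituting into each constraint:
  (1) (-6) + (-2) = -8 ✓
  (2) y = 2, target 2 ✓ (second branch holds)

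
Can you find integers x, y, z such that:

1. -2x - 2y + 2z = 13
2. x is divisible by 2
No

Even the single constraint (-2x - 2y + 2z = 13) is infeasible over the integers.

  - -2x - 2y + 2z = 13: every term on the left is divisible by 2, so the LHS ≡ 0 (mod 2), but the RHS 13 is not — no integer solution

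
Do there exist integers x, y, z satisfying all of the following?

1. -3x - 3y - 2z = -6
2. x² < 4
Yes

Take x = 0, y = 2, z = 0. Substituting into each constraint:
  (1) -3(0) - 3(2) - 2(0) = -6 ✓
  (2) x² = (0)² = 0, and 0 < 4 ✓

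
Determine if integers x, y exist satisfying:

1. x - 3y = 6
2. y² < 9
Yes

Take x = 0, y = -2. Substituting into each constraint:
  (1) 0 - 3(-2) = 6 ✓
  (2) y² = (-2)² = 4, and 4 < 9 ✓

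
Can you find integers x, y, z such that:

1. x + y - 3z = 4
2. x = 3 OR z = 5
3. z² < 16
Yes

Take x = 3, y = 1, z = 0. Substituting into each constraint:
  (1) 3 + 1 - 3(0) = 4 ✓
  (2) x = 3, target 3 ✓ (first branch holds)
  (3) z² = (0)² = 0, and 0 < 16 ✓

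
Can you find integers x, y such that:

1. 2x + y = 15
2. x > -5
Yes

Take x = 0, y = 15. Substituting into each constraint:
  (1) 2(0) + 15 = 15 ✓
  (2) 0 > -5 ✓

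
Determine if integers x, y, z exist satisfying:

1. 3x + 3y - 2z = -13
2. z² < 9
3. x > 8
Yes

Take x = 9, y = -14, z = -1. Substituting into each constraint:
  (1) 3(9) + 3(-14) - 2(-1) = -13 ✓
  (2) z² = (-1)² = 1, and 1 < 9 ✓
  (3) 9 > 8 ✓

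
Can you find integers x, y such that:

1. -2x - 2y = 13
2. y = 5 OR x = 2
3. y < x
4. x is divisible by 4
No

Even the single constraint (-2x - 2y = 13) is infeasible over the integers.

  - -2x - 2y = 13: every term on the left is divisible by 2, so the LHS ≡ 0 (mod 2), but the RHS 13 is not — no integer solution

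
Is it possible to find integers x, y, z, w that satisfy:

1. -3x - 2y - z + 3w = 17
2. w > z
Yes

Take x = -4, y = 0, z = 1, w = 2. Substituting into each constraint:
  (1) -3(-4) - 2(0) + (-1) + 3(2) = 17 ✓
  (2) 2 > 1 ✓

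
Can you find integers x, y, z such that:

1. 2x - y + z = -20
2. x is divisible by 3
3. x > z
Yes

Take x = 0, y = 19, z = -1. Substituting into each constraint:
  (1) 2(0) + (-19) + (-1) = -20 ✓
  (2) 0 = 3 × 0, remainder 0 ✓
  (3) 0 > -1 ✓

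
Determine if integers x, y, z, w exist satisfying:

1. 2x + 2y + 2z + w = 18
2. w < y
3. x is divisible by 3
Yes

Take x = 0, y = 0, z = 10, w = -2. Substituting into each constraint:
  (1) 2(0) + 2(0) + 2(10) + (-2) = 18 ✓
  (2) -2 < 0 ✓
  (3) 0 = 3 × 0, remainder 0 ✓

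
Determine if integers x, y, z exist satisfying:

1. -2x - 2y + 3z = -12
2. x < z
Yes

Take x = -1, y = 7, z = 0. Substituting into each constraint:
  (1) -2(-1) - 2(7) + 3(0) = -12 ✓
  (2) -1 < 0 ✓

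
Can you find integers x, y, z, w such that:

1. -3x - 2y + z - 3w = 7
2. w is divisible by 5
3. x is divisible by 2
Yes

Take x = 0, y = -3, z = 1, w = 0. Substituting into each constraint:
  (1) -3(0) - 2(-3) + 1 - 3(0) = 7 ✓
  (2) 0 = 5 × 0, remainder 0 ✓
  (3) 0 = 2 × 0, remainder 0 ✓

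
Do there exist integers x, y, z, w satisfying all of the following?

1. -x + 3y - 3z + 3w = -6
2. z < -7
Yes

Take x = 0, y = -10, z = -8, w = 0. Substituting into each constraint:
  (1) 0 + 3(-10) - 3(-8) + 3(0) = -6 ✓
  (2) -8 < -7 ✓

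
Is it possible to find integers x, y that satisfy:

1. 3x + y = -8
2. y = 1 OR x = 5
Yes

Take x = 5, y = -23. Substituting into each constraint:
  (1) 3(5) + (-23) = -8 ✓
  (2) x = 5, target 5 ✓ (second branch holds)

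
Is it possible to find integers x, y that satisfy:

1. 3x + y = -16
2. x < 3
Yes

Take x = 0, y = -16. Substituting into each constraint:
  (1) 3(0) + (-16) = -16 ✓
  (2) 0 < 3 ✓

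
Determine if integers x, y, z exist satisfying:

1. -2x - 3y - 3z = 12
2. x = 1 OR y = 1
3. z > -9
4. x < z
Yes

Take x = -6, y = 1, z = -1. Substituting into each constraint:
  (1) -2(-6) - 3(1) - 3(-1) = 12 ✓
  (2) y = 1, target 1 ✓ (second branch holds)
  (3) -1 > -9 ✓
  (4) -6 < -1 ✓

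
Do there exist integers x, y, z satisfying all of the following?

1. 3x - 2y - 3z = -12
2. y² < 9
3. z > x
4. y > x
Yes

Take x = -1, y = 0, z = 3. Substituting into each constraint:
  (1) 3(-1) - 2(0) - 3(3) = -12 ✓
  (2) y² = (0)² = 0, and 0 < 9 ✓
  (3) 3 > -1 ✓
  (4) 0 > -1 ✓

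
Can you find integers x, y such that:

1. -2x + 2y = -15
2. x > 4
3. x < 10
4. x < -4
No

Even the single constraint (-2x + 2y = -15) is infeasible over the integers.

  - -2x + 2y = -15: every term on the left is divisible by 2, so the LHS ≡ 0 (mod 2), but the RHS -15 is not — no integer solution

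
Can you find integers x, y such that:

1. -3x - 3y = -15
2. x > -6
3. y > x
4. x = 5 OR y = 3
Yes

Take x = 2, y = 3. Substituting into each constraint:
  (1) -3(2) - 3(3) = -15 ✓
  (2) 2 > -6 ✓
  (3) 3 > 2 ✓
  (4) y = 3, target 3 ✓ (second branch holds)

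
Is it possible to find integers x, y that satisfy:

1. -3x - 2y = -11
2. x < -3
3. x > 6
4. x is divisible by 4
No

A contradictory subset is {x < -3, x > 6}. No integer assignment can satisfy these jointly:

  - x < -3: bounds one variable relative to a constant
  - x > 6: bounds one variable relative to a constant

Direct contradiction: the bounds on x require x ≥ 7 and x ≤ -4 simultaneously, which is empty.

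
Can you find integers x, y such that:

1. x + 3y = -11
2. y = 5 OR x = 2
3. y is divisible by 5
Yes

Take x = -26, y = 5. Substituting into each constraint:
  (1) (-26) + 3(5) = -11 ✓
  (2) y = 5, target 5 ✓ (first branch holds)
  (3) 5 = 5 × 1, remainder 0 ✓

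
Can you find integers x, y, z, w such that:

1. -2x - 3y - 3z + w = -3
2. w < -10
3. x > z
Yes

Take x = 2, y = -5, z = 1, w = -11. Substituting into each constraint:
  (1) -2(2) - 3(-5) - 3(1) + (-11) = -3 ✓
  (2) -11 < -10 ✓
  (3) 2 > 1 ✓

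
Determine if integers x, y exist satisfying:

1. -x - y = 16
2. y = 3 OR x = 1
Yes

Take x = -19, y = 3. Substituting into each constraint:
  (1) 19 + (-3) = 16 ✓
  (2) y = 3, target 3 ✓ (first branch holds)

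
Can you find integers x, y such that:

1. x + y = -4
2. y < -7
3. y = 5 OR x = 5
Yes

Take x = 5, y = -9. Substituting into each constraint:
  (1) 5 + (-9) = -4 ✓
  (2) -9 < -7 ✓
  (3) x = 5, target 5 ✓ (second branch holds)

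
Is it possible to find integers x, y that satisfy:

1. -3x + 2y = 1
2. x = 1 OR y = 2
Yes

Take x = 1, y = 2. Substituting into each constraint:
  (1) -3(1) + 2(2) = 1 ✓
  (2) x = 1, target 1 ✓ (first branch holds)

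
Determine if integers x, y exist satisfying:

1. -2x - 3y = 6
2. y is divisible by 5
Yes

Take x = -3, y = 0. Substituting into each constraint:
  (1) -2(-3) - 3(0) = 6 ✓
  (2) 0 = 5 × 0, remainder 0 ✓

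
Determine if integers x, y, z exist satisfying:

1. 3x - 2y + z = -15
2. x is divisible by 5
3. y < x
Yes

Take x = 0, y = -1, z = -17. Substituting into each constraint:
  (1) 3(0) - 2(-1) + (-17) = -15 ✓
  (2) 0 = 5 × 0, remainder 0 ✓
  (3) -1 < 0 ✓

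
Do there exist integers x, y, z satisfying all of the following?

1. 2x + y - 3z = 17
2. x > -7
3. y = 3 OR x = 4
Yes

Take x = 4, y = 0, z = -3. Substituting into each constraint:
  (1) 2(4) + 0 - 3(-3) = 17 ✓
  (2) 4 > -7 ✓
  (3) x = 4, target 4 ✓ (second branch holds)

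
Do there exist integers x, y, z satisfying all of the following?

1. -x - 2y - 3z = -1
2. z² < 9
Yes

Take x = 1, y = 0, z = 0. Substituting into each constraint:
  (1) (-1) - 2(0) - 3(0) = -1 ✓
  (2) z² = (0)² = 0, and 0 < 9 ✓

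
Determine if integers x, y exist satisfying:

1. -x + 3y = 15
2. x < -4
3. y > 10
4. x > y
No

A contradictory subset is {-x + 3y = 15, x < -4, y > 10}. No integer assignment can satisfy these jointly:

  - -x + 3y = 15: is a linear equation tying the variables together
  - x < -4: bounds one variable relative to a constant
  - y > 10: bounds one variable relative to a constant

Range argument: with x ∈ [−∞, -5], y ∈ [11, ∞], the left side of the equation is at least 38, but the right side is 15 < 38. No integer solution exists.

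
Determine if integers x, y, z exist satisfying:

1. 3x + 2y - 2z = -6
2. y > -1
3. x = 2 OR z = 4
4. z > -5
Yes

Take x = 0, y = 1, z = 4. Substituting into each constraint:
  (1) 3(0) + 2(1) - 2(4) = -6 ✓
  (2) 1 > -1 ✓
  (3) z = 4, target 4 ✓ (second branch holds)
  (4) 4 > -5 ✓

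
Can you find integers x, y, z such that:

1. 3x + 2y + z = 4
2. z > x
Yes

Take x = 0, y = 1, z = 2. Substituting into each constraint:
  (1) 3(0) + 2(1) + 2 = 4 ✓
  (2) 2 > 0 ✓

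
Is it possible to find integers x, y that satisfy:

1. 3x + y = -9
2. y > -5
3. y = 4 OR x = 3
No

The full constraint system is jointly infeasible over the integers. Each constraint and what it forces:

  - 3x + y = -9: is a linear equation tying the variables together
  - y > -5: bounds one variable relative to a constant
  - y = 4 OR x = 3: forces a choice: either y = 4 or x = 3

Split on the disjunction (y = 4 OR x = 3):
  • If y = 4: with y = 4, every remaining term of the linear equation is divisible by 3, so the left side is ≡ 0 (mod 3); but the right side -13 ≡ 2 (mod 3). No integers can satisfy it.
  • If x = 3: the equation forces y = -18, which contradicts the bound y ≥ -4.
Both branches are infeasible, so the system has no integer solution.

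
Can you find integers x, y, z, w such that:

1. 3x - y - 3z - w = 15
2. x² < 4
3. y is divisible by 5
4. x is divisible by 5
Yes

Take x = 0, y = 0, z = 0, w = -15. Substituting into each constraint:
  (1) 3(0) + 0 - 3(0) + 15 = 15 ✓
  (2) x² = (0)² = 0, and 0 < 4 ✓
  (3) 0 = 5 × 0, remainder 0 ✓
  (4) 0 = 5 × 0, remainder 0 ✓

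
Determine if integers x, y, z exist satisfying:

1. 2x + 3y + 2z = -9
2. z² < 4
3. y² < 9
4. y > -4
Yes

Take x = -6, y = 1, z = 0. Substituting into each constraint:
  (1) 2(-6) + 3(1) + 2(0) = -9 ✓
  (2) z² = (0)² = 0, and 0 < 4 ✓
  (3) y² = (1)² = 1, and 1 < 9 ✓
  (4) 1 > -4 ✓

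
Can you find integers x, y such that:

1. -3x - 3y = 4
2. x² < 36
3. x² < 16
No

Even the single constraint (-3x - 3y = 4) is infeasible over the integers.

  - -3x - 3y = 4: every term on the left is divisible by 3, so the LHS ≡ 0 (mod 3), but the RHS 4 is not — no integer solution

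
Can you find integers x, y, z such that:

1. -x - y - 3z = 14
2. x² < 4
Yes

Take x = 1, y = 0, z = -5. Substituting into each constraint:
  (1) (-1) + 0 - 3(-5) = 14 ✓
  (2) x² = (1)² = 1, and 1 < 4 ✓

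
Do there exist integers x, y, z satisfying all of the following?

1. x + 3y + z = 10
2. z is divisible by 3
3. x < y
Yes

Take x = 1, y = 2, z = 3. Substituting into each constraint:
  (1) 1 + 3(2) + 3 = 10 ✓
  (2) 3 = 3 × 1, remainder 0 ✓
  (3) 1 < 2 ✓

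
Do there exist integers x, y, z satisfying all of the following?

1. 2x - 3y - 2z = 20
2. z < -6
Yes

Take x = 0, y = 0, z = -10. Substituting into each constraint:
  (1) 2(0) - 3(0) - 2(-10) = 20 ✓
  (2) -10 < -6 ✓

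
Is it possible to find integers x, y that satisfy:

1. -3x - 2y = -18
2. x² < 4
Yes

Take x = 0, y = 9. Substituting into each constraint:
  (1) -3(0) - 2(9) = -18 ✓
  (2) x² = (0)² = 0, and 0 < 4 ✓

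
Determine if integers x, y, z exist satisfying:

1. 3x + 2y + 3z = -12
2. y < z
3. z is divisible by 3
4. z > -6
Yes

Take x = -2, y = -3, z = 0. Substituting into each constraint:
  (1) 3(-2) + 2(-3) + 3(0) = -12 ✓
  (2) -3 < 0 ✓
  (3) 0 = 3 × 0, remainder 0 ✓
  (4) 0 > -6 ✓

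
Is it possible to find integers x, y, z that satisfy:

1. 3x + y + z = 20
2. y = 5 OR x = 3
Yes

Take x = 2, y = 5, z = 9. Substituting into each constraint:
  (1) 3(2) + 5 + 9 = 20 ✓
  (2) y = 5, target 5 ✓ (first branch holds)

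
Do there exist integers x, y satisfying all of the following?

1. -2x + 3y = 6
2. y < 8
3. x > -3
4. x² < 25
Yes

Take x = 0, y = 2. Substituting into each constraint:
  (1) -2(0) + 3(2) = 6 ✓
  (2) 2 < 8 ✓
  (3) 0 > -3 ✓
  (4) x² = (0)² = 0, and 0 < 25 ✓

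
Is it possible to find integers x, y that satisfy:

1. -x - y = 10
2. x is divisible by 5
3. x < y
Yes

Take x = -10, y = 0. Substituting into each constraint:
  (1) 10 + 0 = 10 ✓
  (2) -10 = 5 × -2, remainder 0 ✓
  (3) -10 < 0 ✓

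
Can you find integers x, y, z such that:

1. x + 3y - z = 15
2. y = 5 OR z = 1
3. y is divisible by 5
Yes

Take x = 0, y = 5, z = 0. Substituting into each constraint:
  (1) 0 + 3(5) + 0 = 15 ✓
  (2) y = 5, target 5 ✓ (first branch holds)
  (3) 5 = 5 × 1, remainder 0 ✓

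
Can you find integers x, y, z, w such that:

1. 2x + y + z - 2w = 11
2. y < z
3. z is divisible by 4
Yes

Take x = 0, y = -1, z = 0, w = -6. Substituting into each constraint:
  (1) 2(0) + (-1) + 0 - 2(-6) = 11 ✓
  (2) -1 < 0 ✓
  (3) 0 = 4 × 0, remainder 0 ✓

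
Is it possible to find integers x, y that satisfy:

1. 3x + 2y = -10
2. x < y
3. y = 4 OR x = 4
Yes

Take x = -6, y = 4. Substituting into each constraint:
  (1) 3(-6) + 2(4) = -10 ✓
  (2) -6 < 4 ✓
  (3) y = 4, target 4 ✓ (first branch holds)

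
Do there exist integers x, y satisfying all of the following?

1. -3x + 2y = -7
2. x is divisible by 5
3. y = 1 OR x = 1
No

The full constraint system is jointly infeasible over the integers. Each constraint and what it forces:

  - -3x + 2y = -7: is a linear equation tying the variables together
  - x is divisible by 5: restricts x to multiples of 5
  - y = 1 OR x = 1: forces a choice: either y = 1 or x = 1

Split on the disjunction (y = 1 OR x = 1):
  • If y = 1: with y = 1, writing x = 5x', every remaining term of the linear equation is divisible by 15, so the left side is ≡ 0 (mod 15); but the right side -9 ≡ 6 (mod 15). No integers can satisfy it.
  • If x = 1: this contradicts the divisibility constraint — 1 is not a multiple of 5.
Both branches are infeasible, so the system has no integer solution.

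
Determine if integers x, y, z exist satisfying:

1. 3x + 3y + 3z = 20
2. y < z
No

Even the single constraint (3x + 3y + 3z = 20) is infeasible over the integers.

  - 3x + 3y + 3z = 20: every term on the left is divisible by 3, so the LHS ≡ 0 (mod 3), but the RHS 20 is not — no integer solution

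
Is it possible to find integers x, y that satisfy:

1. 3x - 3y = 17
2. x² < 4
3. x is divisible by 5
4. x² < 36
No

Even the single constraint (3x - 3y = 17) is infeasible over the integers.

  - 3x - 3y = 17: every term on the left is divisible by 3, so the LHS ≡ 0 (mod 3), but the RHS 17 is not — no integer solution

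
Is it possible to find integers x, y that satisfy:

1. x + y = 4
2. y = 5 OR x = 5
Yes

Take x = 5, y = -1. Substituting into each constraint:
  (1) 5 + (-1) = 4 ✓
  (2) x = 5, target 5 ✓ (second branch holds)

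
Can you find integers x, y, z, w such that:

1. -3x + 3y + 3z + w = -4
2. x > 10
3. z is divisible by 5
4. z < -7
Yes

Take x = 11, y = 19, z = -10, w = 2. Substituting into each constraint:
  (1) -3(11) + 3(19) + 3(-10) + 2 = -4 ✓
  (2) 11 > 10 ✓
  (3) -10 = 5 × -2, remainder 0 ✓
  (4) -10 < -7 ✓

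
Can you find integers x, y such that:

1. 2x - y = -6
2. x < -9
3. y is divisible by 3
Yes

Take x = -12, y = -18. Substituting into each constraint:
  (1) 2(-12) + 18 = -6 ✓
  (2) -12 < -9 ✓
  (3) -18 = 3 × -6, remainder 0 ✓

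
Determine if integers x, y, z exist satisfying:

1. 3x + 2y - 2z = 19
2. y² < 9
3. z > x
Yes

Take x = 21, y = 0, z = 22. Substituting into each constraint:
  (1) 3(21) + 2(0) - 2(22) = 19 ✓
  (2) y² = (0)² = 0, and 0 < 9 ✓
  (3) 22 > 21 ✓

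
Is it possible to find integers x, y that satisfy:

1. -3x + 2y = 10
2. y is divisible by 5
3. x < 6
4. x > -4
Yes

Take x = 0, y = 5. Substituting into each constraint:
  (1) -3(0) + 2(5) = 10 ✓
  (2) 5 = 5 × 1, remainder 0 ✓
  (3) 0 < 6 ✓
  (4) 0 > -4 ✓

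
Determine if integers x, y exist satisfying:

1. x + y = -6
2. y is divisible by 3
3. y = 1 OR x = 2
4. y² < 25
No

A contradictory subset is {x + y = -6, y is divisible by 3, y = 1 OR x = 2}. No integer assignment can satisfy these jointly:

  - x + y = -6: is a linear equation tying the variables together
  - y is divisible by 3: restricts y to multiples of 3
  - y = 1 OR x = 2: forces a choice: either y = 1 or x = 2

Split on the disjunction (y = 1 OR x = 2):
  • If y = 1: this contradicts the divisibility constraint — 1 is not a multiple of 3.
  • If x = 2: with x = 2, writing y = 3y', every remaining term of the linear equation is divisible by 3, so the left side is ≡ 0 (mod 3); but the right side -8 ≡ 1 (mod 3). No integers can satisfy it.
Both branches are infeasible, so the system has no integer solution.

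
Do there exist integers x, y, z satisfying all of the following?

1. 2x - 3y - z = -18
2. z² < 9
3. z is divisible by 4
Yes

Take x = 0, y = 6, z = 0. Substituting into each constraint:
  (1) 2(0) - 3(6) + 0 = -18 ✓
  (2) z² = (0)² = 0, and 0 < 9 ✓
  (3) 0 = 4 × 0, remainder 0 ✓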